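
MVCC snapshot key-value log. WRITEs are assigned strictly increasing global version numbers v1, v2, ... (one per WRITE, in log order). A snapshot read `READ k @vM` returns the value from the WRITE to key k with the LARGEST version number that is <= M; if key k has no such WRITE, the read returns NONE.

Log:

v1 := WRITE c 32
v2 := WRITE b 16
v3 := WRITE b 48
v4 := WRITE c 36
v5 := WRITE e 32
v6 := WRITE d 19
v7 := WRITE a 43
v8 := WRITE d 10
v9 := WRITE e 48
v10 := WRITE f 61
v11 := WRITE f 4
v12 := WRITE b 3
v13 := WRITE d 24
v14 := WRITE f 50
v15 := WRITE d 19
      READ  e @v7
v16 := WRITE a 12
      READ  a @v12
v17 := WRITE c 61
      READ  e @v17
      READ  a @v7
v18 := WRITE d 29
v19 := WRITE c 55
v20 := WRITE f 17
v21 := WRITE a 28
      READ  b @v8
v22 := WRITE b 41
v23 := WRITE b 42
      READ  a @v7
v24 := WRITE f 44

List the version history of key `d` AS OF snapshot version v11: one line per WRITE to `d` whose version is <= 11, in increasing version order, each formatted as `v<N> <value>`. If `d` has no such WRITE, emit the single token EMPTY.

Scan writes for key=d with version <= 11:
  v1 WRITE c 32 -> skip
  v2 WRITE b 16 -> skip
  v3 WRITE b 48 -> skip
  v4 WRITE c 36 -> skip
  v5 WRITE e 32 -> skip
  v6 WRITE d 19 -> keep
  v7 WRITE a 43 -> skip
  v8 WRITE d 10 -> keep
  v9 WRITE e 48 -> skip
  v10 WRITE f 61 -> skip
  v11 WRITE f 4 -> skip
  v12 WRITE b 3 -> skip
  v13 WRITE d 24 -> drop (> snap)
  v14 WRITE f 50 -> skip
  v15 WRITE d 19 -> drop (> snap)
  v16 WRITE a 12 -> skip
  v17 WRITE c 61 -> skip
  v18 WRITE d 29 -> drop (> snap)
  v19 WRITE c 55 -> skip
  v20 WRITE f 17 -> skip
  v21 WRITE a 28 -> skip
  v22 WRITE b 41 -> skip
  v23 WRITE b 42 -> skip
  v24 WRITE f 44 -> skip
Collected: [(6, 19), (8, 10)]

Answer: v6 19
v8 10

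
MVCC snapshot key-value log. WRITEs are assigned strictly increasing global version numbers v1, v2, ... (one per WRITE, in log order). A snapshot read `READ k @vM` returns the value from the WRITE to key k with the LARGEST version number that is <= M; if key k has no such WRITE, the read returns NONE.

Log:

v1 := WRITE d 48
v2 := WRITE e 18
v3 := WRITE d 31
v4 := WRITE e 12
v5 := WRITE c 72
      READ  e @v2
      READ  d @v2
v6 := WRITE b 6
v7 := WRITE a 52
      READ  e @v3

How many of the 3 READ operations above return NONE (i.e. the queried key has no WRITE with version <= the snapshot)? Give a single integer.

Answer: 0

Derivation:
v1: WRITE d=48  (d history now [(1, 48)])
v2: WRITE e=18  (e history now [(2, 18)])
v3: WRITE d=31  (d history now [(1, 48), (3, 31)])
v4: WRITE e=12  (e history now [(2, 18), (4, 12)])
v5: WRITE c=72  (c history now [(5, 72)])
READ e @v2: history=[(2, 18), (4, 12)] -> pick v2 -> 18
READ d @v2: history=[(1, 48), (3, 31)] -> pick v1 -> 48
v6: WRITE b=6  (b history now [(6, 6)])
v7: WRITE a=52  (a history now [(7, 52)])
READ e @v3: history=[(2, 18), (4, 12)] -> pick v2 -> 18
Read results in order: ['18', '48', '18']
NONE count = 0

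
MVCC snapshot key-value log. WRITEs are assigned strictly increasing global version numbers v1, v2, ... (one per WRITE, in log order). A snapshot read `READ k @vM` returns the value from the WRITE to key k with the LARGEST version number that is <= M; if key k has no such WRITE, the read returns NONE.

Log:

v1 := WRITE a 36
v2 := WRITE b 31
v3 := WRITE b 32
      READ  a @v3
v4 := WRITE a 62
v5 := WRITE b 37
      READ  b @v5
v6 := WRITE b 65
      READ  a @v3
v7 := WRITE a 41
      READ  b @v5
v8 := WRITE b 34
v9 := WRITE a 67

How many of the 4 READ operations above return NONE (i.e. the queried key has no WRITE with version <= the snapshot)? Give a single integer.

Answer: 0

Derivation:
v1: WRITE a=36  (a history now [(1, 36)])
v2: WRITE b=31  (b history now [(2, 31)])
v3: WRITE b=32  (b history now [(2, 31), (3, 32)])
READ a @v3: history=[(1, 36)] -> pick v1 -> 36
v4: WRITE a=62  (a history now [(1, 36), (4, 62)])
v5: WRITE b=37  (b history now [(2, 31), (3, 32), (5, 37)])
READ b @v5: history=[(2, 31), (3, 32), (5, 37)] -> pick v5 -> 37
v6: WRITE b=65  (b history now [(2, 31), (3, 32), (5, 37), (6, 65)])
READ a @v3: history=[(1, 36), (4, 62)] -> pick v1 -> 36
v7: WRITE a=41  (a history now [(1, 36), (4, 62), (7, 41)])
READ b @v5: history=[(2, 31), (3, 32), (5, 37), (6, 65)] -> pick v5 -> 37
v8: WRITE b=34  (b history now [(2, 31), (3, 32), (5, 37), (6, 65), (8, 34)])
v9: WRITE a=67  (a history now [(1, 36), (4, 62), (7, 41), (9, 67)])
Read results in order: ['36', '37', '36', '37']
NONE count = 0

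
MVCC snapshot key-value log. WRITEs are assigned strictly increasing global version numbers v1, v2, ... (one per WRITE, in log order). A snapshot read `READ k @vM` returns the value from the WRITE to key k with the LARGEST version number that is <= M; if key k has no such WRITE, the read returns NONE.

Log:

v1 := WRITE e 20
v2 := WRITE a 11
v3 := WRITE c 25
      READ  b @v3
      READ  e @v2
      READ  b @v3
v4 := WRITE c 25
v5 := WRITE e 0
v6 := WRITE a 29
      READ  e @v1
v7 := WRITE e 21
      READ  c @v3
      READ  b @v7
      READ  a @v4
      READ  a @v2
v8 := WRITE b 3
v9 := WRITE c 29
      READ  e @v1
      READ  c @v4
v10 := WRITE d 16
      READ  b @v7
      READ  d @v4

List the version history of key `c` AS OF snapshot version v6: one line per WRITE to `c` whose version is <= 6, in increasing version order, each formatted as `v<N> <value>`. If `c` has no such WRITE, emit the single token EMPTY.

Answer: v3 25
v4 25

Derivation:
Scan writes for key=c with version <= 6:
  v1 WRITE e 20 -> skip
  v2 WRITE a 11 -> skip
  v3 WRITE c 25 -> keep
  v4 WRITE c 25 -> keep
  v5 WRITE e 0 -> skip
  v6 WRITE a 29 -> skip
  v7 WRITE e 21 -> skip
  v8 WRITE b 3 -> skip
  v9 WRITE c 29 -> drop (> snap)
  v10 WRITE d 16 -> skip
Collected: [(3, 25), (4, 25)]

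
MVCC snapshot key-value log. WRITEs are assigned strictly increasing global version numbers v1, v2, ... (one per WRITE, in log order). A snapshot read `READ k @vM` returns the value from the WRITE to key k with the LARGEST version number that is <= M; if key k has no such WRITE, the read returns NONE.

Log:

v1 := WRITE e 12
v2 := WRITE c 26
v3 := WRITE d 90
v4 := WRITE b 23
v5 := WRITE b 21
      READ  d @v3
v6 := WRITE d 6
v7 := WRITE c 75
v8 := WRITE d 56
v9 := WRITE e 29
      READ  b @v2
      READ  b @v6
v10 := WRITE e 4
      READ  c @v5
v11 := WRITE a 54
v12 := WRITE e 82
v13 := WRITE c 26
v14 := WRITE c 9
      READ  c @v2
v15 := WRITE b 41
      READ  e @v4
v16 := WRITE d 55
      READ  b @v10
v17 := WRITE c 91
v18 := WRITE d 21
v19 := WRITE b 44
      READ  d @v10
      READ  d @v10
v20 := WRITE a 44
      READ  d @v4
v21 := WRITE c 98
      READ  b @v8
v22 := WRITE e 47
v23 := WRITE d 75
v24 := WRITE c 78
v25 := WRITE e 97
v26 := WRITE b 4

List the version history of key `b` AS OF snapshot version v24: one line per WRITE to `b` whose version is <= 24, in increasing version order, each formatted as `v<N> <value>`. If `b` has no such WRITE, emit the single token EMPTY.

Scan writes for key=b with version <= 24:
  v1 WRITE e 12 -> skip
  v2 WRITE c 26 -> skip
  v3 WRITE d 90 -> skip
  v4 WRITE b 23 -> keep
  v5 WRITE b 21 -> keep
  v6 WRITE d 6 -> skip
  v7 WRITE c 75 -> skip
  v8 WRITE d 56 -> skip
  v9 WRITE e 29 -> skip
  v10 WRITE e 4 -> skip
  v11 WRITE a 54 -> skip
  v12 WRITE e 82 -> skip
  v13 WRITE c 26 -> skip
  v14 WRITE c 9 -> skip
  v15 WRITE b 41 -> keep
  v16 WRITE d 55 -> skip
  v17 WRITE c 91 -> skip
  v18 WRITE d 21 -> skip
  v19 WRITE b 44 -> keep
  v20 WRITE a 44 -> skip
  v21 WRITE c 98 -> skip
  v22 WRITE e 47 -> skip
  v23 WRITE d 75 -> skip
  v24 WRITE c 78 -> skip
  v25 WRITE e 97 -> skip
  v26 WRITE b 4 -> drop (> snap)
Collected: [(4, 23), (5, 21), (15, 41), (19, 44)]

Answer: v4 23
v5 21
v15 41
v19 44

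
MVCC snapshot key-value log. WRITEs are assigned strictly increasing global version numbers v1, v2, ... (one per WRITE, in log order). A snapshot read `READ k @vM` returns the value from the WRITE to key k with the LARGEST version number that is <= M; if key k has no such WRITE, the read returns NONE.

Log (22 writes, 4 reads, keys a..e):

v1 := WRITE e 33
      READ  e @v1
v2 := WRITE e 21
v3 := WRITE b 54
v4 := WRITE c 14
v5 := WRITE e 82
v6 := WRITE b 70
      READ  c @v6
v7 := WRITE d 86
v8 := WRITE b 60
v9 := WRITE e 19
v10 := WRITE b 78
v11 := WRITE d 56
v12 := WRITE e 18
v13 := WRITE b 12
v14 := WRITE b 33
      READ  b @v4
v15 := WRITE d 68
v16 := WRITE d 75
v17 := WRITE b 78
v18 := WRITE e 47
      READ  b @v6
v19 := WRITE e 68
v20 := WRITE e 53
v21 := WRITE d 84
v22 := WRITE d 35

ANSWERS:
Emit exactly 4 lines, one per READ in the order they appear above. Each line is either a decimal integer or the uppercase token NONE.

v1: WRITE e=33  (e history now [(1, 33)])
READ e @v1: history=[(1, 33)] -> pick v1 -> 33
v2: WRITE e=21  (e history now [(1, 33), (2, 21)])
v3: WRITE b=54  (b history now [(3, 54)])
v4: WRITE c=14  (c history now [(4, 14)])
v5: WRITE e=82  (e history now [(1, 33), (2, 21), (5, 82)])
v6: WRITE b=70  (b history now [(3, 54), (6, 70)])
READ c @v6: history=[(4, 14)] -> pick v4 -> 14
v7: WRITE d=86  (d history now [(7, 86)])
v8: WRITE b=60  (b history now [(3, 54), (6, 70), (8, 60)])
v9: WRITE e=19  (e history now [(1, 33), (2, 21), (5, 82), (9, 19)])
v10: WRITE b=78  (b history now [(3, 54), (6, 70), (8, 60), (10, 78)])
v11: WRITE d=56  (d history now [(7, 86), (11, 56)])
v12: WRITE e=18  (e history now [(1, 33), (2, 21), (5, 82), (9, 19), (12, 18)])
v13: WRITE b=12  (b history now [(3, 54), (6, 70), (8, 60), (10, 78), (13, 12)])
v14: WRITE b=33  (b history now [(3, 54), (6, 70), (8, 60), (10, 78), (13, 12), (14, 33)])
READ b @v4: history=[(3, 54), (6, 70), (8, 60), (10, 78), (13, 12), (14, 33)] -> pick v3 -> 54
v15: WRITE d=68  (d history now [(7, 86), (11, 56), (15, 68)])
v16: WRITE d=75  (d history now [(7, 86), (11, 56), (15, 68), (16, 75)])
v17: WRITE b=78  (b history now [(3, 54), (6, 70), (8, 60), (10, 78), (13, 12), (14, 33), (17, 78)])
v18: WRITE e=47  (e history now [(1, 33), (2, 21), (5, 82), (9, 19), (12, 18), (18, 47)])
READ b @v6: history=[(3, 54), (6, 70), (8, 60), (10, 78), (13, 12), (14, 33), (17, 78)] -> pick v6 -> 70
v19: WRITE e=68  (e history now [(1, 33), (2, 21), (5, 82), (9, 19), (12, 18), (18, 47), (19, 68)])
v20: WRITE e=53  (e history now [(1, 33), (2, 21), (5, 82), (9, 19), (12, 18), (18, 47), (19, 68), (20, 53)])
v21: WRITE d=84  (d history now [(7, 86), (11, 56), (15, 68), (16, 75), (21, 84)])
v22: WRITE d=35  (d history now [(7, 86), (11, 56), (15, 68), (16, 75), (21, 84), (22, 35)])

Answer: 33
14
54
70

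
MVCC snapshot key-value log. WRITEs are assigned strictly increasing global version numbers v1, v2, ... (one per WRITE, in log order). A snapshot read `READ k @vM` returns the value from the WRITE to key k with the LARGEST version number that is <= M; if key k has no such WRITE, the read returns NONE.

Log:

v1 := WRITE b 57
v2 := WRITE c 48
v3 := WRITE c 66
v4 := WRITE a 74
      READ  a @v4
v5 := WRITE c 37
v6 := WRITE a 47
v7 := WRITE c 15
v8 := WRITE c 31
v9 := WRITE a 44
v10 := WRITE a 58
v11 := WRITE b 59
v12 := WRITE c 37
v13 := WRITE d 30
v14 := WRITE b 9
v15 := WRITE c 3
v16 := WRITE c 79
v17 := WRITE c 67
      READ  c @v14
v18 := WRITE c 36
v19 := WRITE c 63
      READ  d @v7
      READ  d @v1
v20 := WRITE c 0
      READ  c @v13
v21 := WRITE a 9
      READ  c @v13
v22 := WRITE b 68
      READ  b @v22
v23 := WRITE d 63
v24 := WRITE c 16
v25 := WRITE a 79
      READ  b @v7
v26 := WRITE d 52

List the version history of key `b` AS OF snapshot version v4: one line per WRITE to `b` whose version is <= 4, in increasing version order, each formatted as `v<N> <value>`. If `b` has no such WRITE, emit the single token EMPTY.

Scan writes for key=b with version <= 4:
  v1 WRITE b 57 -> keep
  v2 WRITE c 48 -> skip
  v3 WRITE c 66 -> skip
  v4 WRITE a 74 -> skip
  v5 WRITE c 37 -> skip
  v6 WRITE a 47 -> skip
  v7 WRITE c 15 -> skip
  v8 WRITE c 31 -> skip
  v9 WRITE a 44 -> skip
  v10 WRITE a 58 -> skip
  v11 WRITE b 59 -> drop (> snap)
  v12 WRITE c 37 -> skip
  v13 WRITE d 30 -> skip
  v14 WRITE b 9 -> drop (> snap)
  v15 WRITE c 3 -> skip
  v16 WRITE c 79 -> skip
  v17 WRITE c 67 -> skip
  v18 WRITE c 36 -> skip
  v19 WRITE c 63 -> skip
  v20 WRITE c 0 -> skip
  v21 WRITE a 9 -> skip
  v22 WRITE b 68 -> drop (> snap)
  v23 WRITE d 63 -> skip
  v24 WRITE c 16 -> skip
  v25 WRITE a 79 -> skip
  v26 WRITE d 52 -> skip
Collected: [(1, 57)]

Answer: v1 57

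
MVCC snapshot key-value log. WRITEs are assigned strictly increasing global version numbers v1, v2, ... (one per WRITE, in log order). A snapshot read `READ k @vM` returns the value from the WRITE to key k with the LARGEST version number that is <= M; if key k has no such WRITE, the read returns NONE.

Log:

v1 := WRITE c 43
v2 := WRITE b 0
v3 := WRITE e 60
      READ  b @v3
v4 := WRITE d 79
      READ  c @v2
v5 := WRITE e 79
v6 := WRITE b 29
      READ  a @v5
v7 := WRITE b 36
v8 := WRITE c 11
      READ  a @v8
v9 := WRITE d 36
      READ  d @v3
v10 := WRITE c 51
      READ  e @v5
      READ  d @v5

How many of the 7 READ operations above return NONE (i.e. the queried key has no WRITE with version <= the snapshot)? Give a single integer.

v1: WRITE c=43  (c history now [(1, 43)])
v2: WRITE b=0  (b history now [(2, 0)])
v3: WRITE e=60  (e history now [(3, 60)])
READ b @v3: history=[(2, 0)] -> pick v2 -> 0
v4: WRITE d=79  (d history now [(4, 79)])
READ c @v2: history=[(1, 43)] -> pick v1 -> 43
v5: WRITE e=79  (e history now [(3, 60), (5, 79)])
v6: WRITE b=29  (b history now [(2, 0), (6, 29)])
READ a @v5: history=[] -> no version <= 5 -> NONE
v7: WRITE b=36  (b history now [(2, 0), (6, 29), (7, 36)])
v8: WRITE c=11  (c history now [(1, 43), (8, 11)])
READ a @v8: history=[] -> no version <= 8 -> NONE
v9: WRITE d=36  (d history now [(4, 79), (9, 36)])
READ d @v3: history=[(4, 79), (9, 36)] -> no version <= 3 -> NONE
v10: WRITE c=51  (c history now [(1, 43), (8, 11), (10, 51)])
READ e @v5: history=[(3, 60), (5, 79)] -> pick v5 -> 79
READ d @v5: history=[(4, 79), (9, 36)] -> pick v4 -> 79
Read results in order: ['0', '43', 'NONE', 'NONE', 'NONE', '79', '79']
NONE count = 3

Answer: 3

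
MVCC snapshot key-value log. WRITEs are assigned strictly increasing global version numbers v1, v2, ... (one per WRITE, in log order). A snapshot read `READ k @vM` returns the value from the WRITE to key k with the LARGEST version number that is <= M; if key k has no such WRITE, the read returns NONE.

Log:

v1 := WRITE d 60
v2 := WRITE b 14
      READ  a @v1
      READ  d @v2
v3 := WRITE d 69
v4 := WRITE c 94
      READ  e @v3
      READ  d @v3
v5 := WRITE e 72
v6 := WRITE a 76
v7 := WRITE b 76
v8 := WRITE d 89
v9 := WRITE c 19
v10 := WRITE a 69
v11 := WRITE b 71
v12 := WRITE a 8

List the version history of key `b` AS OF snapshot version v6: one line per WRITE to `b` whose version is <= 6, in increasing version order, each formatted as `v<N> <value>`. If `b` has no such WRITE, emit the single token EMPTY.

Answer: v2 14

Derivation:
Scan writes for key=b with version <= 6:
  v1 WRITE d 60 -> skip
  v2 WRITE b 14 -> keep
  v3 WRITE d 69 -> skip
  v4 WRITE c 94 -> skip
  v5 WRITE e 72 -> skip
  v6 WRITE a 76 -> skip
  v7 WRITE b 76 -> drop (> snap)
  v8 WRITE d 89 -> skip
  v9 WRITE c 19 -> skip
  v10 WRITE a 69 -> skip
  v11 WRITE b 71 -> drop (> snap)
  v12 WRITE a 8 -> skip
Collected: [(2, 14)]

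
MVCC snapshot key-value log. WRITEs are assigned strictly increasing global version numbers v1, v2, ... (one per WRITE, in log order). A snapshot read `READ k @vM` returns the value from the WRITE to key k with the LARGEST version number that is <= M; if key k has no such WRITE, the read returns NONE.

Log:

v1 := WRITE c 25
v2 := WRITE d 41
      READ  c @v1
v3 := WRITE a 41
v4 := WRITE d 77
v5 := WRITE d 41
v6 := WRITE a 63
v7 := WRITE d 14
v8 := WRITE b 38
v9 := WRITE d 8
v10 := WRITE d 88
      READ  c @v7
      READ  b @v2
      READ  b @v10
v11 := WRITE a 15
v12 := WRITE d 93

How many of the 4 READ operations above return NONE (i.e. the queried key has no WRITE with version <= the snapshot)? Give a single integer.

v1: WRITE c=25  (c history now [(1, 25)])
v2: WRITE d=41  (d history now [(2, 41)])
READ c @v1: history=[(1, 25)] -> pick v1 -> 25
v3: WRITE a=41  (a history now [(3, 41)])
v4: WRITE d=77  (d history now [(2, 41), (4, 77)])
v5: WRITE d=41  (d history now [(2, 41), (4, 77), (5, 41)])
v6: WRITE a=63  (a history now [(3, 41), (6, 63)])
v7: WRITE d=14  (d history now [(2, 41), (4, 77), (5, 41), (7, 14)])
v8: WRITE b=38  (b history now [(8, 38)])
v9: WRITE d=8  (d history now [(2, 41), (4, 77), (5, 41), (7, 14), (9, 8)])
v10: WRITE d=88  (d history now [(2, 41), (4, 77), (5, 41), (7, 14), (9, 8), (10, 88)])
READ c @v7: history=[(1, 25)] -> pick v1 -> 25
READ b @v2: history=[(8, 38)] -> no version <= 2 -> NONE
READ b @v10: history=[(8, 38)] -> pick v8 -> 38
v11: WRITE a=15  (a history now [(3, 41), (6, 63), (11, 15)])
v12: WRITE d=93  (d history now [(2, 41), (4, 77), (5, 41), (7, 14), (9, 8), (10, 88), (12, 93)])
Read results in order: ['25', '25', 'NONE', '38']
NONE count = 1

Answer: 1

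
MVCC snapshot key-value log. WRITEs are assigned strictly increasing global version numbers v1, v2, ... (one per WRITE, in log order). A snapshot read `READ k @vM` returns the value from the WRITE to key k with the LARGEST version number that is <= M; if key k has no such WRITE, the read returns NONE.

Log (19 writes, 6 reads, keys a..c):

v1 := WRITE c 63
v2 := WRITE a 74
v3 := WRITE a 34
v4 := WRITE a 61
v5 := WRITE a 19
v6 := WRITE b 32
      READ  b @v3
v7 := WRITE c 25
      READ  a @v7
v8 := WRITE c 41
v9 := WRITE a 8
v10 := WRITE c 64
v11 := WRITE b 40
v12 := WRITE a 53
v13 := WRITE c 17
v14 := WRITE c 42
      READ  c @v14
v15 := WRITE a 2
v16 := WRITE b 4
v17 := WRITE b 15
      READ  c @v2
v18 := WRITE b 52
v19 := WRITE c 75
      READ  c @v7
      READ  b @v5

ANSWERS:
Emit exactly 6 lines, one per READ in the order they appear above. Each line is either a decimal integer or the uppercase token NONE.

v1: WRITE c=63  (c history now [(1, 63)])
v2: WRITE a=74  (a history now [(2, 74)])
v3: WRITE a=34  (a history now [(2, 74), (3, 34)])
v4: WRITE a=61  (a history now [(2, 74), (3, 34), (4, 61)])
v5: WRITE a=19  (a history now [(2, 74), (3, 34), (4, 61), (5, 19)])
v6: WRITE b=32  (b history now [(6, 32)])
READ b @v3: history=[(6, 32)] -> no version <= 3 -> NONE
v7: WRITE c=25  (c history now [(1, 63), (7, 25)])
READ a @v7: history=[(2, 74), (3, 34), (4, 61), (5, 19)] -> pick v5 -> 19
v8: WRITE c=41  (c history now [(1, 63), (7, 25), (8, 41)])
v9: WRITE a=8  (a history now [(2, 74), (3, 34), (4, 61), (5, 19), (9, 8)])
v10: WRITE c=64  (c history now [(1, 63), (7, 25), (8, 41), (10, 64)])
v11: WRITE b=40  (b history now [(6, 32), (11, 40)])
v12: WRITE a=53  (a history now [(2, 74), (3, 34), (4, 61), (5, 19), (9, 8), (12, 53)])
v13: WRITE c=17  (c history now [(1, 63), (7, 25), (8, 41), (10, 64), (13, 17)])
v14: WRITE c=42  (c history now [(1, 63), (7, 25), (8, 41), (10, 64), (13, 17), (14, 42)])
READ c @v14: history=[(1, 63), (7, 25), (8, 41), (10, 64), (13, 17), (14, 42)] -> pick v14 -> 42
v15: WRITE a=2  (a history now [(2, 74), (3, 34), (4, 61), (5, 19), (9, 8), (12, 53), (15, 2)])
v16: WRITE b=4  (b history now [(6, 32), (11, 40), (16, 4)])
v17: WRITE b=15  (b history now [(6, 32), (11, 40), (16, 4), (17, 15)])
READ c @v2: history=[(1, 63), (7, 25), (8, 41), (10, 64), (13, 17), (14, 42)] -> pick v1 -> 63
v18: WRITE b=52  (b history now [(6, 32), (11, 40), (16, 4), (17, 15), (18, 52)])
v19: WRITE c=75  (c history now [(1, 63), (7, 25), (8, 41), (10, 64), (13, 17), (14, 42), (19, 75)])
READ c @v7: history=[(1, 63), (7, 25), (8, 41), (10, 64), (13, 17), (14, 42), (19, 75)] -> pick v7 -> 25
READ b @v5: history=[(6, 32), (11, 40), (16, 4), (17, 15), (18, 52)] -> no version <= 5 -> NONE

Answer: NONE
19
42
63
25
NONE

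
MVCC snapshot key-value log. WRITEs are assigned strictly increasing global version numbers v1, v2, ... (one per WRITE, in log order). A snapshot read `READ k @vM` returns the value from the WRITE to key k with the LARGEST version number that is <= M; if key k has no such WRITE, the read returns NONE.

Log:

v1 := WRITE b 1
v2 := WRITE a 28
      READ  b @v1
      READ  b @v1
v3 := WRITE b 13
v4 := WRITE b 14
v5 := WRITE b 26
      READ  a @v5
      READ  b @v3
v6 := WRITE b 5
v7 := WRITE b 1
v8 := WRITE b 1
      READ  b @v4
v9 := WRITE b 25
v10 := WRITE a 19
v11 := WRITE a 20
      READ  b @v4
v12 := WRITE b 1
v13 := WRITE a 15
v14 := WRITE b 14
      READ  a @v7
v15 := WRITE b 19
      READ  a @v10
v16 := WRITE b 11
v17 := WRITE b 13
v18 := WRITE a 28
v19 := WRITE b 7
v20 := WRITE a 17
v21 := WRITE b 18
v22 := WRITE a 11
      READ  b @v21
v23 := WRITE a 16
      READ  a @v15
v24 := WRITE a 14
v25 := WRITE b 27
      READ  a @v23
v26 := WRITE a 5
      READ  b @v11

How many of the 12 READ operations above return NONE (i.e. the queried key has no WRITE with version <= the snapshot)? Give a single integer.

v1: WRITE b=1  (b history now [(1, 1)])
v2: WRITE a=28  (a history now [(2, 28)])
READ b @v1: history=[(1, 1)] -> pick v1 -> 1
READ b @v1: history=[(1, 1)] -> pick v1 -> 1
v3: WRITE b=13  (b history now [(1, 1), (3, 13)])
v4: WRITE b=14  (b history now [(1, 1), (3, 13), (4, 14)])
v5: WRITE b=26  (b history now [(1, 1), (3, 13), (4, 14), (5, 26)])
READ a @v5: history=[(2, 28)] -> pick v2 -> 28
READ b @v3: history=[(1, 1), (3, 13), (4, 14), (5, 26)] -> pick v3 -> 13
v6: WRITE b=5  (b history now [(1, 1), (3, 13), (4, 14), (5, 26), (6, 5)])
v7: WRITE b=1  (b history now [(1, 1), (3, 13), (4, 14), (5, 26), (6, 5), (7, 1)])
v8: WRITE b=1  (b history now [(1, 1), (3, 13), (4, 14), (5, 26), (6, 5), (7, 1), (8, 1)])
READ b @v4: history=[(1, 1), (3, 13), (4, 14), (5, 26), (6, 5), (7, 1), (8, 1)] -> pick v4 -> 14
v9: WRITE b=25  (b history now [(1, 1), (3, 13), (4, 14), (5, 26), (6, 5), (7, 1), (8, 1), (9, 25)])
v10: WRITE a=19  (a history now [(2, 28), (10, 19)])
v11: WRITE a=20  (a history now [(2, 28), (10, 19), (11, 20)])
READ b @v4: history=[(1, 1), (3, 13), (4, 14), (5, 26), (6, 5), (7, 1), (8, 1), (9, 25)] -> pick v4 -> 14
v12: WRITE b=1  (b history now [(1, 1), (3, 13), (4, 14), (5, 26), (6, 5), (7, 1), (8, 1), (9, 25), (12, 1)])
v13: WRITE a=15  (a history now [(2, 28), (10, 19), (11, 20), (13, 15)])
v14: WRITE b=14  (b history now [(1, 1), (3, 13), (4, 14), (5, 26), (6, 5), (7, 1), (8, 1), (9, 25), (12, 1), (14, 14)])
READ a @v7: history=[(2, 28), (10, 19), (11, 20), (13, 15)] -> pick v2 -> 28
v15: WRITE b=19  (b history now [(1, 1), (3, 13), (4, 14), (5, 26), (6, 5), (7, 1), (8, 1), (9, 25), (12, 1), (14, 14), (15, 19)])
READ a @v10: history=[(2, 28), (10, 19), (11, 20), (13, 15)] -> pick v10 -> 19
v16: WRITE b=11  (b history now [(1, 1), (3, 13), (4, 14), (5, 26), (6, 5), (7, 1), (8, 1), (9, 25), (12, 1), (14, 14), (15, 19), (16, 11)])
v17: WRITE b=13  (b history now [(1, 1), (3, 13), (4, 14), (5, 26), (6, 5), (7, 1), (8, 1), (9, 25), (12, 1), (14, 14), (15, 19), (16, 11), (17, 13)])
v18: WRITE a=28  (a history now [(2, 28), (10, 19), (11, 20), (13, 15), (18, 28)])
v19: WRITE b=7  (b history now [(1, 1), (3, 13), (4, 14), (5, 26), (6, 5), (7, 1), (8, 1), (9, 25), (12, 1), (14, 14), (15, 19), (16, 11), (17, 13), (19, 7)])
v20: WRITE a=17  (a history now [(2, 28), (10, 19), (11, 20), (13, 15), (18, 28), (20, 17)])
v21: WRITE b=18  (b history now [(1, 1), (3, 13), (4, 14), (5, 26), (6, 5), (7, 1), (8, 1), (9, 25), (12, 1), (14, 14), (15, 19), (16, 11), (17, 13), (19, 7), (21, 18)])
v22: WRITE a=11  (a history now [(2, 28), (10, 19), (11, 20), (13, 15), (18, 28), (20, 17), (22, 11)])
READ b @v21: history=[(1, 1), (3, 13), (4, 14), (5, 26), (6, 5), (7, 1), (8, 1), (9, 25), (12, 1), (14, 14), (15, 19), (16, 11), (17, 13), (19, 7), (21, 18)] -> pick v21 -> 18
v23: WRITE a=16  (a history now [(2, 28), (10, 19), (11, 20), (13, 15), (18, 28), (20, 17), (22, 11), (23, 16)])
READ a @v15: history=[(2, 28), (10, 19), (11, 20), (13, 15), (18, 28), (20, 17), (22, 11), (23, 16)] -> pick v13 -> 15
v24: WRITE a=14  (a history now [(2, 28), (10, 19), (11, 20), (13, 15), (18, 28), (20, 17), (22, 11), (23, 16), (24, 14)])
v25: WRITE b=27  (b history now [(1, 1), (3, 13), (4, 14), (5, 26), (6, 5), (7, 1), (8, 1), (9, 25), (12, 1), (14, 14), (15, 19), (16, 11), (17, 13), (19, 7), (21, 18), (25, 27)])
READ a @v23: history=[(2, 28), (10, 19), (11, 20), (13, 15), (18, 28), (20, 17), (22, 11), (23, 16), (24, 14)] -> pick v23 -> 16
v26: WRITE a=5  (a history now [(2, 28), (10, 19), (11, 20), (13, 15), (18, 28), (20, 17), (22, 11), (23, 16), (24, 14), (26, 5)])
READ b @v11: history=[(1, 1), (3, 13), (4, 14), (5, 26), (6, 5), (7, 1), (8, 1), (9, 25), (12, 1), (14, 14), (15, 19), (16, 11), (17, 13), (19, 7), (21, 18), (25, 27)] -> pick v9 -> 25
Read results in order: ['1', '1', '28', '13', '14', '14', '28', '19', '18', '15', '16', '25']
NONE count = 0

Answer: 0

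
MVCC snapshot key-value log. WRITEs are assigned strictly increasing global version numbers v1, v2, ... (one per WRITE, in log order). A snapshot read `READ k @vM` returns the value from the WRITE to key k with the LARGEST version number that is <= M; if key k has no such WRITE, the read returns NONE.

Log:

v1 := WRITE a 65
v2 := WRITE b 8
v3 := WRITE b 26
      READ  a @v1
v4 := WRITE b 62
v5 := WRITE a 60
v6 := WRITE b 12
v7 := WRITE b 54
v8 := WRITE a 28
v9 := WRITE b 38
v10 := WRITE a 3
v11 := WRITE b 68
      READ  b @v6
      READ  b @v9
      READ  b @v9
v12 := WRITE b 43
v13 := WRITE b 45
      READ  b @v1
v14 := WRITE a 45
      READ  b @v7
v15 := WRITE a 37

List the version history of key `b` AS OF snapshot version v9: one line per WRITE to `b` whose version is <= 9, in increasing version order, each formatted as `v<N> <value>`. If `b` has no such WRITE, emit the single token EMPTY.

Answer: v2 8
v3 26
v4 62
v6 12
v7 54
v9 38

Derivation:
Scan writes for key=b with version <= 9:
  v1 WRITE a 65 -> skip
  v2 WRITE b 8 -> keep
  v3 WRITE b 26 -> keep
  v4 WRITE b 62 -> keep
  v5 WRITE a 60 -> skip
  v6 WRITE b 12 -> keep
  v7 WRITE b 54 -> keep
  v8 WRITE a 28 -> skip
  v9 WRITE b 38 -> keep
  v10 WRITE a 3 -> skip
  v11 WRITE b 68 -> drop (> snap)
  v12 WRITE b 43 -> drop (> snap)
  v13 WRITE b 45 -> drop (> snap)
  v14 WRITE a 45 -> skip
  v15 WRITE a 37 -> skip
Collected: [(2, 8), (3, 26), (4, 62), (6, 12), (7, 54), (9, 38)]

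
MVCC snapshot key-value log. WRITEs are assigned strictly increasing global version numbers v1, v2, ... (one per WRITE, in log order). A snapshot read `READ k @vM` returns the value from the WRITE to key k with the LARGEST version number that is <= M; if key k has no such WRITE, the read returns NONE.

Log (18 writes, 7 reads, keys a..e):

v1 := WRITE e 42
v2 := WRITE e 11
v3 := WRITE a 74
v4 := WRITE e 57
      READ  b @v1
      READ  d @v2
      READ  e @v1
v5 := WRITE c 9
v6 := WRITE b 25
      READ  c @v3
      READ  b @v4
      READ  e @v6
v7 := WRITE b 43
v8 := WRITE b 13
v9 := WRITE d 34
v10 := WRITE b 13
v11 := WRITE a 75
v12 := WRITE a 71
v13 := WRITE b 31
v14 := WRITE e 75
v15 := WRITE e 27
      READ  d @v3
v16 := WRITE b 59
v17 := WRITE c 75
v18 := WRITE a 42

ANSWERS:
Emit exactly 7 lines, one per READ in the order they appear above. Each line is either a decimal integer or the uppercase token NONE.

Answer: NONE
NONE
42
NONE
NONE
57
NONE

Derivation:
v1: WRITE e=42  (e history now [(1, 42)])
v2: WRITE e=11  (e history now [(1, 42), (2, 11)])
v3: WRITE a=74  (a history now [(3, 74)])
v4: WRITE e=57  (e history now [(1, 42), (2, 11), (4, 57)])
READ b @v1: history=[] -> no version <= 1 -> NONE
READ d @v2: history=[] -> no version <= 2 -> NONE
READ e @v1: history=[(1, 42), (2, 11), (4, 57)] -> pick v1 -> 42
v5: WRITE c=9  (c history now [(5, 9)])
v6: WRITE b=25  (b history now [(6, 25)])
READ c @v3: history=[(5, 9)] -> no version <= 3 -> NONE
READ b @v4: history=[(6, 25)] -> no version <= 4 -> NONE
READ e @v6: history=[(1, 42), (2, 11), (4, 57)] -> pick v4 -> 57
v7: WRITE b=43  (b history now [(6, 25), (7, 43)])
v8: WRITE b=13  (b history now [(6, 25), (7, 43), (8, 13)])
v9: WRITE d=34  (d history now [(9, 34)])
v10: WRITE b=13  (b history now [(6, 25), (7, 43), (8, 13), (10, 13)])
v11: WRITE a=75  (a history now [(3, 74), (11, 75)])
v12: WRITE a=71  (a history now [(3, 74), (11, 75), (12, 71)])
v13: WRITE b=31  (b history now [(6, 25), (7, 43), (8, 13), (10, 13), (13, 31)])
v14: WRITE e=75  (e history now [(1, 42), (2, 11), (4, 57), (14, 75)])
v15: WRITE e=27  (e history now [(1, 42), (2, 11), (4, 57), (14, 75), (15, 27)])
READ d @v3: history=[(9, 34)] -> no version <= 3 -> NONE
v16: WRITE b=59  (b history now [(6, 25), (7, 43), (8, 13), (10, 13), (13, 31), (16, 59)])
v17: WRITE c=75  (c history now [(5, 9), (17, 75)])
v18: WRITE a=42  (a history now [(3, 74), (11, 75), (12, 71), (18, 42)])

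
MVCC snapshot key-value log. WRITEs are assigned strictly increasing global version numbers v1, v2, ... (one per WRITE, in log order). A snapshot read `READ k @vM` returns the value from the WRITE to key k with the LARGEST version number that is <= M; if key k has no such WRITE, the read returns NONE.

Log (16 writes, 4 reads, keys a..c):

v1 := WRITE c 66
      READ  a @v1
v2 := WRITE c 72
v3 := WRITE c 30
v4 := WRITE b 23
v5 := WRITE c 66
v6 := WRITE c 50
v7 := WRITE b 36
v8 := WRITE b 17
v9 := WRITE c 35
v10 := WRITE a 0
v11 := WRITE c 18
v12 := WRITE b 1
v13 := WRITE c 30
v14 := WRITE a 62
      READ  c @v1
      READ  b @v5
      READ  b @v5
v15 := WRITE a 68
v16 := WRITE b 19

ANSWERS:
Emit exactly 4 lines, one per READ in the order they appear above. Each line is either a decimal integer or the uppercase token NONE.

Answer: NONE
66
23
23

Derivation:
v1: WRITE c=66  (c history now [(1, 66)])
READ a @v1: history=[] -> no version <= 1 -> NONE
v2: WRITE c=72  (c history now [(1, 66), (2, 72)])
v3: WRITE c=30  (c history now [(1, 66), (2, 72), (3, 30)])
v4: WRITE b=23  (b history now [(4, 23)])
v5: WRITE c=66  (c history now [(1, 66), (2, 72), (3, 30), (5, 66)])
v6: WRITE c=50  (c history now [(1, 66), (2, 72), (3, 30), (5, 66), (6, 50)])
v7: WRITE b=36  (b history now [(4, 23), (7, 36)])
v8: WRITE b=17  (b history now [(4, 23), (7, 36), (8, 17)])
v9: WRITE c=35  (c history now [(1, 66), (2, 72), (3, 30), (5, 66), (6, 50), (9, 35)])
v10: WRITE a=0  (a history now [(10, 0)])
v11: WRITE c=18  (c history now [(1, 66), (2, 72), (3, 30), (5, 66), (6, 50), (9, 35), (11, 18)])
v12: WRITE b=1  (b history now [(4, 23), (7, 36), (8, 17), (12, 1)])
v13: WRITE c=30  (c history now [(1, 66), (2, 72), (3, 30), (5, 66), (6, 50), (9, 35), (11, 18), (13, 30)])
v14: WRITE a=62  (a history now [(10, 0), (14, 62)])
READ c @v1: history=[(1, 66), (2, 72), (3, 30), (5, 66), (6, 50), (9, 35), (11, 18), (13, 30)] -> pick v1 -> 66
READ b @v5: history=[(4, 23), (7, 36), (8, 17), (12, 1)] -> pick v4 -> 23
READ b @v5: history=[(4, 23), (7, 36), (8, 17), (12, 1)] -> pick v4 -> 23
v15: WRITE a=68  (a history now [(10, 0), (14, 62), (15, 68)])
v16: WRITE b=19  (b history now [(4, 23), (7, 36), (8, 17), (12, 1), (16, 19)])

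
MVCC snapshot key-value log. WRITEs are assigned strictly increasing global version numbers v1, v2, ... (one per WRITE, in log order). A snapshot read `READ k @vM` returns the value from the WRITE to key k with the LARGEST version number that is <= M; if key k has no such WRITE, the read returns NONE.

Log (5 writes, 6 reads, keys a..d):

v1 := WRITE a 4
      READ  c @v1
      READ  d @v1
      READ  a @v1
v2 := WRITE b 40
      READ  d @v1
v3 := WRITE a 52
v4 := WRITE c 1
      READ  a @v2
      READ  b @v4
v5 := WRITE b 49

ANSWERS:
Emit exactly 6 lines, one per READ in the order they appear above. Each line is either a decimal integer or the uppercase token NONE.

Answer: NONE
NONE
4
NONE
4
40

Derivation:
v1: WRITE a=4  (a history now [(1, 4)])
READ c @v1: history=[] -> no version <= 1 -> NONE
READ d @v1: history=[] -> no version <= 1 -> NONE
READ a @v1: history=[(1, 4)] -> pick v1 -> 4
v2: WRITE b=40  (b history now [(2, 40)])
READ d @v1: history=[] -> no version <= 1 -> NONE
v3: WRITE a=52  (a history now [(1, 4), (3, 52)])
v4: WRITE c=1  (c history now [(4, 1)])
READ a @v2: history=[(1, 4), (3, 52)] -> pick v1 -> 4
READ b @v4: history=[(2, 40)] -> pick v2 -> 40
v5: WRITE b=49  (b history now [(2, 40), (5, 49)])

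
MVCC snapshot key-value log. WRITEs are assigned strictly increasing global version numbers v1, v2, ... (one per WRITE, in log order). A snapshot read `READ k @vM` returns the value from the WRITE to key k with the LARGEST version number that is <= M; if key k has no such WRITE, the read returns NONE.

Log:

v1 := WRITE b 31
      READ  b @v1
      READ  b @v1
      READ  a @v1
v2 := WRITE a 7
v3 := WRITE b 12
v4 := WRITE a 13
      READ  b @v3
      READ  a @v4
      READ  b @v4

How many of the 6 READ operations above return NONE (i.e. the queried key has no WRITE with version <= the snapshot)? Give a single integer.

Answer: 1

Derivation:
v1: WRITE b=31  (b history now [(1, 31)])
READ b @v1: history=[(1, 31)] -> pick v1 -> 31
READ b @v1: history=[(1, 31)] -> pick v1 -> 31
READ a @v1: history=[] -> no version <= 1 -> NONE
v2: WRITE a=7  (a history now [(2, 7)])
v3: WRITE b=12  (b history now [(1, 31), (3, 12)])
v4: WRITE a=13  (a history now [(2, 7), (4, 13)])
READ b @v3: history=[(1, 31), (3, 12)] -> pick v3 -> 12
READ a @v4: history=[(2, 7), (4, 13)] -> pick v4 -> 13
READ b @v4: history=[(1, 31), (3, 12)] -> pick v3 -> 12
Read results in order: ['31', '31', 'NONE', '12', '13', '12']
NONE count = 1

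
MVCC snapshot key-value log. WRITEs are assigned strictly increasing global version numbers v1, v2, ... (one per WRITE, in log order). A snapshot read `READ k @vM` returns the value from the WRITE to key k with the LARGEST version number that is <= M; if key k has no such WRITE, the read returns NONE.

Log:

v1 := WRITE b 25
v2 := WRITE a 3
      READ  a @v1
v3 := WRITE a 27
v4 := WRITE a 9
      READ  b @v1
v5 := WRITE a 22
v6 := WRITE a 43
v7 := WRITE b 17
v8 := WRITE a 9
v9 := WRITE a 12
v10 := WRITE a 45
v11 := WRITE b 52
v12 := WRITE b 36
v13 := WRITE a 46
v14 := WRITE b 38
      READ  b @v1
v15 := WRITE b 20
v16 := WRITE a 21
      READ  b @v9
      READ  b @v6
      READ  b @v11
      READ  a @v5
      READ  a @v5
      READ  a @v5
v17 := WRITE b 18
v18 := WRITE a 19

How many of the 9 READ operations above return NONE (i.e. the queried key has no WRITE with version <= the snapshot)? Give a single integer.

Answer: 1

Derivation:
v1: WRITE b=25  (b history now [(1, 25)])
v2: WRITE a=3  (a history now [(2, 3)])
READ a @v1: history=[(2, 3)] -> no version <= 1 -> NONE
v3: WRITE a=27  (a history now [(2, 3), (3, 27)])
v4: WRITE a=9  (a history now [(2, 3), (3, 27), (4, 9)])
READ b @v1: history=[(1, 25)] -> pick v1 -> 25
v5: WRITE a=22  (a history now [(2, 3), (3, 27), (4, 9), (5, 22)])
v6: WRITE a=43  (a history now [(2, 3), (3, 27), (4, 9), (5, 22), (6, 43)])
v7: WRITE b=17  (b history now [(1, 25), (7, 17)])
v8: WRITE a=9  (a history now [(2, 3), (3, 27), (4, 9), (5, 22), (6, 43), (8, 9)])
v9: WRITE a=12  (a history now [(2, 3), (3, 27), (4, 9), (5, 22), (6, 43), (8, 9), (9, 12)])
v10: WRITE a=45  (a history now [(2, 3), (3, 27), (4, 9), (5, 22), (6, 43), (8, 9), (9, 12), (10, 45)])
v11: WRITE b=52  (b history now [(1, 25), (7, 17), (11, 52)])
v12: WRITE b=36  (b history now [(1, 25), (7, 17), (11, 52), (12, 36)])
v13: WRITE a=46  (a history now [(2, 3), (3, 27), (4, 9), (5, 22), (6, 43), (8, 9), (9, 12), (10, 45), (13, 46)])
v14: WRITE b=38  (b history now [(1, 25), (7, 17), (11, 52), (12, 36), (14, 38)])
READ b @v1: history=[(1, 25), (7, 17), (11, 52), (12, 36), (14, 38)] -> pick v1 -> 25
v15: WRITE b=20  (b history now [(1, 25), (7, 17), (11, 52), (12, 36), (14, 38), (15, 20)])
v16: WRITE a=21  (a history now [(2, 3), (3, 27), (4, 9), (5, 22), (6, 43), (8, 9), (9, 12), (10, 45), (13, 46), (16, 21)])
READ b @v9: history=[(1, 25), (7, 17), (11, 52), (12, 36), (14, 38), (15, 20)] -> pick v7 -> 17
READ b @v6: history=[(1, 25), (7, 17), (11, 52), (12, 36), (14, 38), (15, 20)] -> pick v1 -> 25
READ b @v11: history=[(1, 25), (7, 17), (11, 52), (12, 36), (14, 38), (15, 20)] -> pick v11 -> 52
READ a @v5: history=[(2, 3), (3, 27), (4, 9), (5, 22), (6, 43), (8, 9), (9, 12), (10, 45), (13, 46), (16, 21)] -> pick v5 -> 22
READ a @v5: history=[(2, 3), (3, 27), (4, 9), (5, 22), (6, 43), (8, 9), (9, 12), (10, 45), (13, 46), (16, 21)] -> pick v5 -> 22
READ a @v5: history=[(2, 3), (3, 27), (4, 9), (5, 22), (6, 43), (8, 9), (9, 12), (10, 45), (13, 46), (16, 21)] -> pick v5 -> 22
v17: WRITE b=18  (b history now [(1, 25), (7, 17), (11, 52), (12, 36), (14, 38), (15, 20), (17, 18)])
v18: WRITE a=19  (a history now [(2, 3), (3, 27), (4, 9), (5, 22), (6, 43), (8, 9), (9, 12), (10, 45), (13, 46), (16, 21), (18, 19)])
Read results in order: ['NONE', '25', '25', '17', '25', '52', '22', '22', '22']
NONE count = 1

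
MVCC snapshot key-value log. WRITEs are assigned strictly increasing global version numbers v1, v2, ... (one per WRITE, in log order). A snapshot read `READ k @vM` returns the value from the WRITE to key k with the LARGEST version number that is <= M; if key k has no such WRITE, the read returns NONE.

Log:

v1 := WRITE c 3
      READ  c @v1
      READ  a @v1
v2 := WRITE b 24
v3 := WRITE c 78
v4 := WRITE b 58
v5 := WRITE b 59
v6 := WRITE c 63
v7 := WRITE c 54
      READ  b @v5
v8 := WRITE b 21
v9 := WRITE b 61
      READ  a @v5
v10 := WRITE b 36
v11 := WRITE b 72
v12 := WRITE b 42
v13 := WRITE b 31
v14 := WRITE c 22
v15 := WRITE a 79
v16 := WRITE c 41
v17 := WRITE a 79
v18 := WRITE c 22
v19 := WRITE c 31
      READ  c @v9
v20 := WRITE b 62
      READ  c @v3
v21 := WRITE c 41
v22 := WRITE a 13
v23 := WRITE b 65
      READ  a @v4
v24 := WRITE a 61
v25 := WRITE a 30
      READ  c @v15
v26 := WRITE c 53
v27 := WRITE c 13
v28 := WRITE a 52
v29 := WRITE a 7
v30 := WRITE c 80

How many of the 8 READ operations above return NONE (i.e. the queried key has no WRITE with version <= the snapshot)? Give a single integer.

v1: WRITE c=3  (c history now [(1, 3)])
READ c @v1: history=[(1, 3)] -> pick v1 -> 3
READ a @v1: history=[] -> no version <= 1 -> NONE
v2: WRITE b=24  (b history now [(2, 24)])
v3: WRITE c=78  (c history now [(1, 3), (3, 78)])
v4: WRITE b=58  (b history now [(2, 24), (4, 58)])
v5: WRITE b=59  (b history now [(2, 24), (4, 58), (5, 59)])
v6: WRITE c=63  (c history now [(1, 3), (3, 78), (6, 63)])
v7: WRITE c=54  (c history now [(1, 3), (3, 78), (6, 63), (7, 54)])
READ b @v5: history=[(2, 24), (4, 58), (5, 59)] -> pick v5 -> 59
v8: WRITE b=21  (b history now [(2, 24), (4, 58), (5, 59), (8, 21)])
v9: WRITE b=61  (b history now [(2, 24), (4, 58), (5, 59), (8, 21), (9, 61)])
READ a @v5: history=[] -> no version <= 5 -> NONE
v10: WRITE b=36  (b history now [(2, 24), (4, 58), (5, 59), (8, 21), (9, 61), (10, 36)])
v11: WRITE b=72  (b history now [(2, 24), (4, 58), (5, 59), (8, 21), (9, 61), (10, 36), (11, 72)])
v12: WRITE b=42  (b history now [(2, 24), (4, 58), (5, 59), (8, 21), (9, 61), (10, 36), (11, 72), (12, 42)])
v13: WRITE b=31  (b history now [(2, 24), (4, 58), (5, 59), (8, 21), (9, 61), (10, 36), (11, 72), (12, 42), (13, 31)])
v14: WRITE c=22  (c history now [(1, 3), (3, 78), (6, 63), (7, 54), (14, 22)])
v15: WRITE a=79  (a history now [(15, 79)])
v16: WRITE c=41  (c history now [(1, 3), (3, 78), (6, 63), (7, 54), (14, 22), (16, 41)])
v17: WRITE a=79  (a history now [(15, 79), (17, 79)])
v18: WRITE c=22  (c history now [(1, 3), (3, 78), (6, 63), (7, 54), (14, 22), (16, 41), (18, 22)])
v19: WRITE c=31  (c history now [(1, 3), (3, 78), (6, 63), (7, 54), (14, 22), (16, 41), (18, 22), (19, 31)])
READ c @v9: history=[(1, 3), (3, 78), (6, 63), (7, 54), (14, 22), (16, 41), (18, 22), (19, 31)] -> pick v7 -> 54
v20: WRITE b=62  (b history now [(2, 24), (4, 58), (5, 59), (8, 21), (9, 61), (10, 36), (11, 72), (12, 42), (13, 31), (20, 62)])
READ c @v3: history=[(1, 3), (3, 78), (6, 63), (7, 54), (14, 22), (16, 41), (18, 22), (19, 31)] -> pick v3 -> 78
v21: WRITE c=41  (c history now [(1, 3), (3, 78), (6, 63), (7, 54), (14, 22), (16, 41), (18, 22), (19, 31), (21, 41)])
v22: WRITE a=13  (a history now [(15, 79), (17, 79), (22, 13)])
v23: WRITE b=65  (b history now [(2, 24), (4, 58), (5, 59), (8, 21), (9, 61), (10, 36), (11, 72), (12, 42), (13, 31), (20, 62), (23, 65)])
READ a @v4: history=[(15, 79), (17, 79), (22, 13)] -> no version <= 4 -> NONE
v24: WRITE a=61  (a history now [(15, 79), (17, 79), (22, 13), (24, 61)])
v25: WRITE a=30  (a history now [(15, 79), (17, 79), (22, 13), (24, 61), (25, 30)])
READ c @v15: history=[(1, 3), (3, 78), (6, 63), (7, 54), (14, 22), (16, 41), (18, 22), (19, 31), (21, 41)] -> pick v14 -> 22
v26: WRITE c=53  (c history now [(1, 3), (3, 78), (6, 63), (7, 54), (14, 22), (16, 41), (18, 22), (19, 31), (21, 41), (26, 53)])
v27: WRITE c=13  (c history now [(1, 3), (3, 78), (6, 63), (7, 54), (14, 22), (16, 41), (18, 22), (19, 31), (21, 41), (26, 53), (27, 13)])
v28: WRITE a=52  (a history now [(15, 79), (17, 79), (22, 13), (24, 61), (25, 30), (28, 52)])
v29: WRITE a=7  (a history now [(15, 79), (17, 79), (22, 13), (24, 61), (25, 30), (28, 52), (29, 7)])
v30: WRITE c=80  (c history now [(1, 3), (3, 78), (6, 63), (7, 54), (14, 22), (16, 41), (18, 22), (19, 31), (21, 41), (26, 53), (27, 13), (30, 80)])
Read results in order: ['3', 'NONE', '59', 'NONE', '54', '78', 'NONE', '22']
NONE count = 3

Answer: 3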